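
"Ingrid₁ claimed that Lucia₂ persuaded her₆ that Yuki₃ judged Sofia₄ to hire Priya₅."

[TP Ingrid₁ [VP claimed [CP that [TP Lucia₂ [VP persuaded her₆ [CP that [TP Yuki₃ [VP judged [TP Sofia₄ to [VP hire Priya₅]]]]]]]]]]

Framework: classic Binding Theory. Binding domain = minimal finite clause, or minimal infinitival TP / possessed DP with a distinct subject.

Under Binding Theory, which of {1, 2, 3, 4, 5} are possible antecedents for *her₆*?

{1}

*her* is a pronoun, so Principle B applies: it must be free in its binding domain.
Binding domain of *her₆*: the embedded TP, whose subject is Lucia₂.
*Ingrid₁* c-commands the pronoun but from outside its binding domain, and is not c-commanded by it → coindexation permitted.
*Lucia₂* c-commands the pronoun within its binding domain → coindexation would violate Principle B.
*Yuki₃*: the pronoun c-commands this R-expression → coindexation would violate Principle C on *Yuki₃*.
*Sofia₄*: the pronoun c-commands this R-expression → coindexation would violate Principle C on *Sofia₄*.
*Priya₅*: the pronoun c-commands this R-expression → coindexation would violate Principle C on *Priya₅*.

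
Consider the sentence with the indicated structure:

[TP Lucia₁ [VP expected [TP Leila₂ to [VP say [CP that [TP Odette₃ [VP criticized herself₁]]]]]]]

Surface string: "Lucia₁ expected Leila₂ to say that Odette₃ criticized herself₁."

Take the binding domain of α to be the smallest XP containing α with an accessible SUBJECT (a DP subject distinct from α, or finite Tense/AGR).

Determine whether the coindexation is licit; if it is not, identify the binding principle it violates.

Principle A

The two coindexed NPs are *Lucia₁* and *herself₁*.
*herself₁* is an anaphor. Principle A requires it to be bound within its binding domain — the embedded TP, whose subject is Odette₃.
Within that domain it is c-commanded by *Odette₃*, which does not share its index.
*Lucia₁* does c-command the anaphor, but from outside its binding domain.
The anaphor is unbound in its domain → Principle A violation.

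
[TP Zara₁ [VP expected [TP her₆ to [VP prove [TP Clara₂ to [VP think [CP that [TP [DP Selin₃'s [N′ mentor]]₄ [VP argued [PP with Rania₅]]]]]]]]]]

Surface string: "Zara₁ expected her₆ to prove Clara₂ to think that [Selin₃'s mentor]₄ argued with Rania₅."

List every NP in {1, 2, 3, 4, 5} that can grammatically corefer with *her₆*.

none

*her* is a pronoun, so Principle B applies: it must be free in its binding domain.
Binding domain of *her₆*: the matrix TP, whose subject is Zara₁.
*Zara₁* c-commands the pronoun within its binding domain → coindexation would violate Principle B.
*Clara₂*: the pronoun c-commands this R-expression → coindexation would violate Principle C on *Clara₂*.
*Selin₃*: the pronoun c-commands this R-expression → coindexation would violate Principle C on *Selin₃*.
*[Selin₃'s mentor]₄*: the pronoun c-commands this R-expression → coindexation would violate Principle C on *[Selin₃'s mentor]₄*.
*Rania₅*: the pronoun c-commands this R-expression → coindexation would violate Principle C on *Rania₅*.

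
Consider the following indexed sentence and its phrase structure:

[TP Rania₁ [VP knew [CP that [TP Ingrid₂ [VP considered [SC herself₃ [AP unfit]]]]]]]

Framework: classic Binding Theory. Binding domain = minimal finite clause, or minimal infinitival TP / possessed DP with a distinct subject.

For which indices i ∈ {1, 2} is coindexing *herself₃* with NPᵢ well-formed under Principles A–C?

{2}

*herself* is an anaphor, so Principle A applies: it must be bound in its binding domain.
Binding domain of *herself₃*: the embedded TP, whose subject is Ingrid₂.
*Rania₁* c-commands the anaphor but is outside its binding domain → cannot satisfy Principle A.
*Ingrid₂* c-commands the anaphor within its binding domain → licit binder.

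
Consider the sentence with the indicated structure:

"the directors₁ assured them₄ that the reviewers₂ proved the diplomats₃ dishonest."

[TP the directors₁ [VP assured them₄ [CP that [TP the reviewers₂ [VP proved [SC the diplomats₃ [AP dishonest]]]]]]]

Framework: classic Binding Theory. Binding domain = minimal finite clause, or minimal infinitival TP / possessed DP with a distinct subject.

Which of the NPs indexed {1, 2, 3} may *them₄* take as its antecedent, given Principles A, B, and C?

none

*them* is a pronoun, so Principle B applies: it must be free in its binding domain.
Binding domain of *them₄*: the matrix TP, whose subject is the directors₁.
*the directors₁* c-commands the pronoun within its binding domain → coindexation would violate Principle B.
*the reviewers₂*: the pronoun c-commands this R-expression → coindexation would violate Principle C on *the reviewers₂*.
*the diplomats₃*: the pronoun c-commands this R-expression → coindexation would violate Principle C on *the diplomats₃*.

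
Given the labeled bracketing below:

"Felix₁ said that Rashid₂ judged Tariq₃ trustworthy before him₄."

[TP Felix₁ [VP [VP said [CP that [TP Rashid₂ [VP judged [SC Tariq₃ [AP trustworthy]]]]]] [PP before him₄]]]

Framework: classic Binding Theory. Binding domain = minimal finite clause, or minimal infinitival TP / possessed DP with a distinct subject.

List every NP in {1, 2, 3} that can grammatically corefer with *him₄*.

*him* is a pronoun, so Principle B applies: it must be free in its binding domain.
Binding domain of *him₄*: the matrix TP, whose subject is Felix₁.
*Felix₁* c-commands the pronoun within its binding domain → coindexation would violate Principle B.
*Rashid₂* and the pronoun do not c-command one another → neither Principle B nor Principle C is at stake; coindexation permitted.
*Tariq₃* and the pronoun do not c-command one another → neither Principle B nor Principle C is at stake; coindexation permitted.

{2, 3}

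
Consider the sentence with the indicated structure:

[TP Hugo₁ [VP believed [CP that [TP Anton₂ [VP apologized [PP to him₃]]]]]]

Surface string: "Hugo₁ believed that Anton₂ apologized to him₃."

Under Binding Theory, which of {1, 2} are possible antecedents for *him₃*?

{1}

*him* is a pronoun, so Principle B applies: it must be free in its binding domain.
Binding domain of *him₃*: the embedded TP, whose subject is Anton₂.
*Hugo₁* c-commands the pronoun but from outside its binding domain, and is not c-commanded by it → coindexation permitted.
*Anton₂* c-commands the pronoun within its binding domain → coindexation would violate Principle B.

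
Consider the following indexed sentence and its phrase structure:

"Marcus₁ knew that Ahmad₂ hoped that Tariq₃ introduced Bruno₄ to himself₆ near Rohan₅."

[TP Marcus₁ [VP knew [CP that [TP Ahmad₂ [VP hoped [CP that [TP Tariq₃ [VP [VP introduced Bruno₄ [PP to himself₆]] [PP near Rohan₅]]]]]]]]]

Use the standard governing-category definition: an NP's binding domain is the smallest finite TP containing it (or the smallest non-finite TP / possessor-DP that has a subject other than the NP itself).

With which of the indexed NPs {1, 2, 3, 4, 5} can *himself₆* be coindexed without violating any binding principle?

*himself* is an anaphor, so Principle A applies: it must be bound in its binding domain.
Binding domain of *himself₆*: the embedded TP, whose subject is Tariq₃.
*Marcus₁* c-commands the anaphor but is outside its binding domain → cannot satisfy Principle A.
*Ahmad₂* c-commands the anaphor but is outside its binding domain → cannot satisfy Principle A.
*Tariq₃* c-commands the anaphor within its binding domain → licit binder.
*Bruno₄* c-commands the anaphor within its binding domain → licit binder.
*Rohan₅* does not c-command the anaphor → cannot bind it.

{3, 4}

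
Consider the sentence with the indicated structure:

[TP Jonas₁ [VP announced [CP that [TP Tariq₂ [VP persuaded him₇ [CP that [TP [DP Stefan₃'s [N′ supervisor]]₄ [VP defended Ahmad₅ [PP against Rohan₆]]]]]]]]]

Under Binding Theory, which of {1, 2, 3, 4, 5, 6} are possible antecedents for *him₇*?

{1}

*him* is a pronoun, so Principle B applies: it must be free in its binding domain.
Binding domain of *him₇*: the embedded TP, whose subject is Tariq₂.
*Jonas₁* c-commands the pronoun but from outside its binding domain, and is not c-commanded by it → coindexation permitted.
*Tariq₂* c-commands the pronoun within its binding domain → coindexation would violate Principle B.
*Stefan₃*: the pronoun c-commands this R-expression → coindexation would violate Principle C on *Stefan₃*.
*[Stefan₃'s supervisor]₄*: the pronoun c-commands this R-expression → coindexation would violate Principle C on *[Stefan₃'s supervisor]₄*.
*Ahmad₅*: the pronoun c-commands this R-expression → coindexation would violate Principle C on *Ahmad₅*.
*Rohan₆*: the pronoun c-commands this R-expression → coindexation would violate Principle C on *Rohan₆*.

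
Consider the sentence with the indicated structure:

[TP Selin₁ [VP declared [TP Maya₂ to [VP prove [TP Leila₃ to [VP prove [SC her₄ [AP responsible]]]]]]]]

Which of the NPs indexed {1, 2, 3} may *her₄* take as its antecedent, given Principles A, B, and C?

*her* is a pronoun, so Principle B applies: it must be free in its binding domain.
Binding domain of *her₄*: the embedded TP, whose subject is Leila₃.
*Selin₁* c-commands the pronoun but from outside its binding domain, and is not c-commanded by it → coindexation permitted.
*Maya₂* c-commands the pronoun but from outside its binding domain, and is not c-commanded by it → coindexation permitted.
*Leila₃* c-commands the pronoun within its binding domain → coindexation would violate Principle B.

{1, 2}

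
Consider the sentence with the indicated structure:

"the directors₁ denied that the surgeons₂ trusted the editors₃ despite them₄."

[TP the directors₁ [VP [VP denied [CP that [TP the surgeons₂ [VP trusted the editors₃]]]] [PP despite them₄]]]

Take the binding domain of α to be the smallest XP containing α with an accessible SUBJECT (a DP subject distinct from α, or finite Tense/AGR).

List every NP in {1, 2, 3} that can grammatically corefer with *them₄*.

{2, 3}

*them* is a pronoun, so Principle B applies: it must be free in its binding domain.
Binding domain of *them₄*: the matrix TP, whose subject is the directors₁.
*the directors₁* c-commands the pronoun within its binding domain → coindexation would violate Principle B.
*the surgeons₂* and the pronoun do not c-command one another → neither Principle B nor Principle C is at stake; coindexation permitted.
*the editors₃* and the pronoun do not c-command one another → neither Principle B nor Principle C is at stake; coindexation permitted.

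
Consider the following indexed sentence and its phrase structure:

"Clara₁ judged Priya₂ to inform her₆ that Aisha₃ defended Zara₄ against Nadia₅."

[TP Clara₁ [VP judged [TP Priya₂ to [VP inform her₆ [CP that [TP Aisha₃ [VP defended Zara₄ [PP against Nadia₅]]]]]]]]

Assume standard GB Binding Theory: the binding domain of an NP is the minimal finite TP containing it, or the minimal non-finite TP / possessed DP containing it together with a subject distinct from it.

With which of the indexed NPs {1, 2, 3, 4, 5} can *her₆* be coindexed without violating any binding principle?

*her* is a pronoun, so Principle B applies: it must be free in its binding domain.
Binding domain of *her₆*: the embedded TP, whose subject is Priya₂.
*Clara₁* c-commands the pronoun but from outside its binding domain, and is not c-commanded by it → coindexation permitted.
*Priya₂* c-commands the pronoun within its binding domain → coindexation would violate Principle B.
*Aisha₃*: the pronoun c-commands this R-expression → coindexation would violate Principle C on *Aisha₃*.
*Zara₄*: the pronoun c-commands this R-expression → coindexation would violate Principle C on *Zara₄*.
*Nadia₅*: the pronoun c-commands this R-expression → coindexation would violate Principle C on *Nadia₅*.

{1}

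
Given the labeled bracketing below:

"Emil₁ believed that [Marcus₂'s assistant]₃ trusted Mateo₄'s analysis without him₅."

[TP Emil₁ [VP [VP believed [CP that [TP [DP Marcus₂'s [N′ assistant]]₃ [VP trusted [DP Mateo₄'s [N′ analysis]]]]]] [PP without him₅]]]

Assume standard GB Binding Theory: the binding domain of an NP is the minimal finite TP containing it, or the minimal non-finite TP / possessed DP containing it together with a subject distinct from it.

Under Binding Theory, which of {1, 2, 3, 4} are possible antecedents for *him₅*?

{2, 3, 4}

*him* is a pronoun, so Principle B applies: it must be free in its binding domain.
Binding domain of *him₅*: the matrix TP, whose subject is Emil₁.
*Emil₁* c-commands the pronoun within its binding domain → coindexation would violate Principle B.
*Marcus₂* and the pronoun do not c-command one another → neither Principle B nor Principle C is at stake; coindexation permitted.
*[Marcus₂'s assistant]₃* and the pronoun do not c-command one another → neither Principle B nor Principle C is at stake; coindexation permitted.
*Mateo₄* and the pronoun do not c-command one another → neither Principle B nor Principle C is at stake; coindexation permitted.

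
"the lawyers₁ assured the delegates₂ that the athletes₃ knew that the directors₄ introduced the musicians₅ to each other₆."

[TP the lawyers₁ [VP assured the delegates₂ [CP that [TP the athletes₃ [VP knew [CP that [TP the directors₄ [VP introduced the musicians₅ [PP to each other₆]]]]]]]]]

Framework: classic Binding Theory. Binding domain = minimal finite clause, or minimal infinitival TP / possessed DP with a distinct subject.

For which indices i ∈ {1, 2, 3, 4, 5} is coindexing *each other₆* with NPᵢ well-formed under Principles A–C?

{4, 5}

*each other* is an anaphor, so Principle A applies: it must be bound in its binding domain.
Binding domain of *each other₆*: the embedded TP, whose subject is the directors₄.
*the lawyers₁* c-commands the anaphor but is outside its binding domain → cannot satisfy Principle A.
*the delegates₂* c-commands the anaphor but is outside its binding domain → cannot satisfy Principle A.
*the athletes₃* c-commands the anaphor but is outside its binding domain → cannot satisfy Principle A.
*the directors₄* c-commands the anaphor within its binding domain → licit binder.
*the musicians₅* c-commands the anaphor within its binding domain → licit binder.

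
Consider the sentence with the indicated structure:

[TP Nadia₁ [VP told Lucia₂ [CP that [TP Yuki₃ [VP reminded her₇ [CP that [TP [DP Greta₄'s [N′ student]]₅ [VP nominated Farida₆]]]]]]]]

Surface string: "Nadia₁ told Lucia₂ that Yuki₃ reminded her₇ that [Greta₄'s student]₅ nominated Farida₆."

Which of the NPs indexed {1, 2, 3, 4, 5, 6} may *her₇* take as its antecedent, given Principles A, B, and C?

*her* is a pronoun, so Principle B applies: it must be free in its binding domain.
Binding domain of *her₇*: the embedded TP, whose subject is Yuki₃.
*Nadia₁* c-commands the pronoun but from outside its binding domain, and is not c-commanded by it → coindexation permitted.
*Lucia₂* c-commands the pronoun but from outside its binding domain, and is not c-commanded by it → coindexation permitted.
*Yuki₃* c-commands the pronoun within its binding domain → coindexation would violate Principle B.
*Greta₄*: the pronoun c-commands this R-expression → coindexation would violate Principle C on *Greta₄*.
*[Greta₄'s student]₅*: the pronoun c-commands this R-expression → coindexation would violate Principle C on *[Greta₄'s student]₅*.
*Farida₆*: the pronoun c-commands this R-expression → coindexation would violate Principle C on *Farida₆*.

{1, 2}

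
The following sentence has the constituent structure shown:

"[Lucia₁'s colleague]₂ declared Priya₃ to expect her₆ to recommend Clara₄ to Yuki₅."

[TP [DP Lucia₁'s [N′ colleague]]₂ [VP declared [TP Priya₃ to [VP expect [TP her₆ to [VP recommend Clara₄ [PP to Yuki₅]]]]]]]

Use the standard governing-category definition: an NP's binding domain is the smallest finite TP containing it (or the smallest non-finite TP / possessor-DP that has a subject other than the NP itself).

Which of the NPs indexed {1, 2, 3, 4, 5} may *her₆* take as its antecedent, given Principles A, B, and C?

*her* is a pronoun, so Principle B applies: it must be free in its binding domain.
Binding domain of *her₆*: the embedded TP, whose subject is Priya₃.
*Lucia₁* and the pronoun do not c-command one another → neither Principle B nor Principle C is at stake; coindexation permitted.
*[Lucia₁'s colleague]₂* c-commands the pronoun but from outside its binding domain, and is not c-commanded by it → coindexation permitted.
*Priya₃* c-commands the pronoun within its binding domain → coindexation would violate Principle B.
*Clara₄*: the pronoun c-commands this R-expression → coindexation would violate Principle C on *Clara₄*.
*Yuki₅*: the pronoun c-commands this R-expression → coindexation would violate Principle C on *Yuki₅*.

{1, 2}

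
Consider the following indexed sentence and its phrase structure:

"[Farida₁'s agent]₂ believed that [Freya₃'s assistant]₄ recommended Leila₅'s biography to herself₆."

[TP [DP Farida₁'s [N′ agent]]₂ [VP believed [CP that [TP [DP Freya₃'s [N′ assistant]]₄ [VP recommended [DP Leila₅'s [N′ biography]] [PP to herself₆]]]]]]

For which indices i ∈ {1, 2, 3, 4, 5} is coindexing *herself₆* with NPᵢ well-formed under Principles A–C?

{4}

*herself* is an anaphor, so Principle A applies: it must be bound in its binding domain.
Binding domain of *herself₆*: the embedded TP, whose subject is [Freya₃'s assistant]₄.
*Farida₁* does not c-command the anaphor → cannot bind it.
*[Farida₁'s agent]₂* c-commands the anaphor but is outside its binding domain → cannot satisfy Principle A.
*Freya₃* does not c-command the anaphor → cannot bind it.
*[Freya₃'s assistant]₄* c-commands the anaphor within its binding domain → licit binder.
*Leila₅* does not c-command the anaphor → cannot bind it.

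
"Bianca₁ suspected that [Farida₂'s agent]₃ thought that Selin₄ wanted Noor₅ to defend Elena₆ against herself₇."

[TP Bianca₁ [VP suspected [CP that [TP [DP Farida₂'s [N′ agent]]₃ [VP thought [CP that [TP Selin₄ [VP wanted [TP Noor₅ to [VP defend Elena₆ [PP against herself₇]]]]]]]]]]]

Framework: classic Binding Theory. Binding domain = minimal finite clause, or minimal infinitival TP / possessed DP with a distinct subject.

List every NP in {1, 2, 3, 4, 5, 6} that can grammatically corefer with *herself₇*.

{5, 6}

*herself* is an anaphor, so Principle A applies: it must be bound in its binding domain.
Binding domain of *herself₇*: the embedded TP, whose subject is Noor₅.
*Bianca₁* c-commands the anaphor but is outside its binding domain → cannot satisfy Principle A.
*Farida₂* does not c-command the anaphor → cannot bind it.
*[Farida₂'s agent]₃* c-commands the anaphor but is outside its binding domain → cannot satisfy Principle A.
*Selin₄* c-commands the anaphor but is outside its binding domain → cannot satisfy Principle A.
*Noor₅* c-commands the anaphor within its binding domain → licit binder.
*Elena₆* c-commands the anaphor within its binding domain → licit binder.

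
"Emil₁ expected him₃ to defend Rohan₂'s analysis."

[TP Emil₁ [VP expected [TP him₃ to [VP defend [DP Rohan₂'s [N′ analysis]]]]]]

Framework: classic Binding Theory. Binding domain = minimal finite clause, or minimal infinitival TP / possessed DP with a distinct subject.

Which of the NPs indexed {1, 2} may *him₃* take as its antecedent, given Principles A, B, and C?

*him* is a pronoun, so Principle B applies: it must be free in its binding domain.
Binding domain of *him₃*: the matrix TP, whose subject is Emil₁.
*Emil₁* c-commands the pronoun within its binding domain → coindexation would violate Principle B.
*Rohan₂*: the pronoun c-commands this R-expression → coindexation would violate Principle C on *Rohan₂*.

none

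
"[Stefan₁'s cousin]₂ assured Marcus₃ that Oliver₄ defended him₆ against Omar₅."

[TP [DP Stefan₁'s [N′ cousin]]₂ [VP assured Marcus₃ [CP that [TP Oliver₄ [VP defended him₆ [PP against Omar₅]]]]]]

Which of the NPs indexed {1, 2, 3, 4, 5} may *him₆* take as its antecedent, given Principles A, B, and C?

*him* is a pronoun, so Principle B applies: it must be free in its binding domain.
Binding domain of *him₆*: the embedded TP, whose subject is Oliver₄.
*Stefan₁* and the pronoun do not c-command one another → neither Principle B nor Principle C is at stake; coindexation permitted.
*[Stefan₁'s cousin]₂* c-commands the pronoun but from outside its binding domain, and is not c-commanded by it → coindexation permitted.
*Marcus₃* c-commands the pronoun but from outside its binding domain, and is not c-commanded by it → coindexation permitted.
*Oliver₄* c-commands the pronoun within its binding domain → coindexation would violate Principle B.
*Omar₅*: the pronoun c-commands this R-expression → coindexation would violate Principle C on *Omar₅*.

{1, 2, 3}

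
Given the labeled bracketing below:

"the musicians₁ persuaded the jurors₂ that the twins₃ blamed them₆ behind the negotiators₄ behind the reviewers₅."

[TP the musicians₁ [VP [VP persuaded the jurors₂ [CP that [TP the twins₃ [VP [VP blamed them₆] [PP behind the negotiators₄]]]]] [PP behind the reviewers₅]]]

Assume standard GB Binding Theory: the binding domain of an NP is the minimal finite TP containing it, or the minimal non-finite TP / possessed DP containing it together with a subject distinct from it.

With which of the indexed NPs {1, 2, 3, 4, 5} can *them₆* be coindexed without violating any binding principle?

*them* is a pronoun, so Principle B applies: it must be free in its binding domain.
Binding domain of *them₆*: the embedded TP, whose subject is the twins₃.
*the musicians₁* c-commands the pronoun but from outside its binding domain, and is not c-commanded by it → coindexation permitted.
*the jurors₂* c-commands the pronoun but from outside its binding domain, and is not c-commanded by it → coindexation permitted.
*the twins₃* c-commands the pronoun within its binding domain → coindexation would violate Principle B.
*the negotiators₄* and the pronoun do not c-command one another → neither Principle B nor Principle C is at stake; coindexation permitted.
*the reviewers₅* and the pronoun do not c-command one another → neither Principle B nor Principle C is at stake; coindexation permitted.

{1, 2, 4, 5}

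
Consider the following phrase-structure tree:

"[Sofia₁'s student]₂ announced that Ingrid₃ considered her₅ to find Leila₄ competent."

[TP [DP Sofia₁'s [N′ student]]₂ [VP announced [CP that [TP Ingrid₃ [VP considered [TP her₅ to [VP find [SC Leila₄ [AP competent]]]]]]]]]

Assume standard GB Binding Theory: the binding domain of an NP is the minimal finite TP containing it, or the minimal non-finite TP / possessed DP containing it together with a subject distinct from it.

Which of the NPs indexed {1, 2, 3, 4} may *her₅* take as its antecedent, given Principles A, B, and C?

{1, 2}

*her* is a pronoun, so Principle B applies: it must be free in its binding domain.
Binding domain of *her₅*: the embedded TP, whose subject is Ingrid₃.
*Sofia₁* and the pronoun do not c-command one another → neither Principle B nor Principle C is at stake; coindexation permitted.
*[Sofia₁'s student]₂* c-commands the pronoun but from outside its binding domain, and is not c-commanded by it → coindexation permitted.
*Ingrid₃* c-commands the pronoun within its binding domain → coindexation would violate Principle B.
*Leila₄*: the pronoun c-commands this R-expression → coindexation would violate Principle C on *Leila₄*.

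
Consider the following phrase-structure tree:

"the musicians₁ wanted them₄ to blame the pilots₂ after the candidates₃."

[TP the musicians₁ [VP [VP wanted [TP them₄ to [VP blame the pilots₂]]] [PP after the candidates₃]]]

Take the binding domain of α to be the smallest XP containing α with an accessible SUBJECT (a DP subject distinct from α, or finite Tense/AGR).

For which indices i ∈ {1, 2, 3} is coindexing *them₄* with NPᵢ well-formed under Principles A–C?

{3}

*them* is a pronoun, so Principle B applies: it must be free in its binding domain.
Binding domain of *them₄*: the matrix TP, whose subject is the musicians₁.
*the musicians₁* c-commands the pronoun within its binding domain → coindexation would violate Principle B.
*the pilots₂*: the pronoun c-commands this R-expression → coindexation would violate Principle C on *the pilots₂*.
*the candidates₃* and the pronoun do not c-command one another → neither Principle B nor Principle C is at stake; coindexation permitted.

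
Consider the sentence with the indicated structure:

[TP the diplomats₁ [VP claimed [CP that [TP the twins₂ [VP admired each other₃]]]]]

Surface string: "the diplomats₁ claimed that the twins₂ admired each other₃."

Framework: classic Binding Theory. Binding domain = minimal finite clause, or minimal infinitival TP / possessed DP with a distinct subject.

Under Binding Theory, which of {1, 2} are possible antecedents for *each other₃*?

{2}

*each other* is an anaphor, so Principle A applies: it must be bound in its binding domain.
Binding domain of *each other₃*: the embedded TP, whose subject is the twins₂.
*the diplomats₁* c-commands the anaphor but is outside its binding domain → cannot satisfy Principle A.
*the twins₂* c-commands the anaphor within its binding domain → licit binder.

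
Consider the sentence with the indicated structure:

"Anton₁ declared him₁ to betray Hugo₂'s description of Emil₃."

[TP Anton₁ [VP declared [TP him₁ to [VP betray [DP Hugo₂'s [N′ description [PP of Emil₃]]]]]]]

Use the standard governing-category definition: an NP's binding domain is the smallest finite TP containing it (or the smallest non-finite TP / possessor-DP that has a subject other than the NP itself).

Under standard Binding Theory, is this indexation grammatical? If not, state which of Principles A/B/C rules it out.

Principle B

The two coindexed NPs are *Anton₁* and *him₁*.
*him₁* is a pronoun. Its binding domain is the matrix TP, whose subject is Anton₁.
*Anton₁* c-commands it within that domain and carries the same index.
The pronoun is locally bound → Principle B violation.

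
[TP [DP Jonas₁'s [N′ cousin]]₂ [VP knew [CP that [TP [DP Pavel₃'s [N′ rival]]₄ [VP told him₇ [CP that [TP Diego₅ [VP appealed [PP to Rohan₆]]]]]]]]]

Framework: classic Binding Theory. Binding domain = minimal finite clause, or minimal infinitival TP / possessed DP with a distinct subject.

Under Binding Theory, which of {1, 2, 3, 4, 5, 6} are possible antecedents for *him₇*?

*him* is a pronoun, so Principle B applies: it must be free in its binding domain.
Binding domain of *him₇*: the embedded TP, whose subject is [Pavel₃'s rival]₄.
*Jonas₁* and the pronoun do not c-command one another → neither Principle B nor Principle C is at stake; coindexation permitted.
*[Jonas₁'s cousin]₂* c-commands the pronoun but from outside its binding domain, and is not c-commanded by it → coindexation permitted.
*Pavel₃* and the pronoun do not c-command one another → neither Principle B nor Principle C is at stake; coindexation permitted.
*[Pavel₃'s rival]₄* c-commands the pronoun within its binding domain → coindexation would violate Principle B.
*Diego₅*: the pronoun c-commands this R-expression → coindexation would violate Principle C on *Diego₅*.
*Rohan₆*: the pronoun c-commands this R-expression → coindexation would violate Principle C on *Rohan₆*.

{1, 2, 3}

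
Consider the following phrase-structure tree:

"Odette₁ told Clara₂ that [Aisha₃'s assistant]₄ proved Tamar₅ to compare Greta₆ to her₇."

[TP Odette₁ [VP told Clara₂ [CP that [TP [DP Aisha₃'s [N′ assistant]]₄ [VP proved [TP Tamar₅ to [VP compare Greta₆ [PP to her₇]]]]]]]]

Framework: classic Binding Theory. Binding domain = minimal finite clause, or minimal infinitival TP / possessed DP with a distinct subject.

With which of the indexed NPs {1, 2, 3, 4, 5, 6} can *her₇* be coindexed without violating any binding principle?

{1, 2, 3, 4}

*her* is a pronoun, so Principle B applies: it must be free in its binding domain.
Binding domain of *her₇*: the embedded TP, whose subject is Tamar₅.
*Odette₁* c-commands the pronoun but from outside its binding domain, and is not c-commanded by it → coindexation permitted.
*Clara₂* c-commands the pronoun but from outside its binding domain, and is not c-commanded by it → coindexation permitted.
*Aisha₃* and the pronoun do not c-command one another → neither Principle B nor Principle C is at stake; coindexation permitted.
*[Aisha₃'s assistant]₄* c-commands the pronoun but from outside its binding domain, and is not c-commanded by it → coindexation permitted.
*Tamar₅* c-commands the pronoun within its binding domain → coindexation would violate Principle B.
*Greta₆* c-commands the pronoun within its binding domain → coindexation would violate Principle B.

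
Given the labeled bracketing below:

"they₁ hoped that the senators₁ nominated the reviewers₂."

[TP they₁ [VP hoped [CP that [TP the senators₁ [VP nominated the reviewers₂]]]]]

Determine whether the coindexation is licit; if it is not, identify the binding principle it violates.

Principle C

The two coindexed NPs are *they₁* and *the senators₁*.
*the senators₁* is an R-expression. Principle C requires it to be free everywhere.
*they₁* c-commands it and carries the same index.
The R-expression is bound → Principle C violation.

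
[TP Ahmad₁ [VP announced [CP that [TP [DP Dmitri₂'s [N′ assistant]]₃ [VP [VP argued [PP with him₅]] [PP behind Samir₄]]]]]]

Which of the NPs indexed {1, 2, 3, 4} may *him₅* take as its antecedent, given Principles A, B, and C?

*him* is a pronoun, so Principle B applies: it must be free in its binding domain.
Binding domain of *him₅*: the embedded TP, whose subject is [Dmitri₂'s assistant]₃.
*Ahmad₁* c-commands the pronoun but from outside its binding domain, and is not c-commanded by it → coindexation permitted.
*Dmitri₂* and the pronoun do not c-command one another → neither Principle B nor Principle C is at stake; coindexation permitted.
*[Dmitri₂'s assistant]₃* c-commands the pronoun within its binding domain → coindexation would violate Principle B.
*Samir₄* and the pronoun do not c-command one another → neither Principle B nor Principle C is at stake; coindexation permitted.

{1, 2, 4}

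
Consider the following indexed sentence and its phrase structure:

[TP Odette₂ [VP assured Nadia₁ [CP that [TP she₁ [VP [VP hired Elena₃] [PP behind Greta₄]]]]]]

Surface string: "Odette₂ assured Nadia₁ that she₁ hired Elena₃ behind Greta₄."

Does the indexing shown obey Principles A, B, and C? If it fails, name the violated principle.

grammatical

The two coindexed NPs are *Nadia₁* and *she₁*.
*she₁* is a pronoun; nothing c-commands it within its binding domain (the embedded TP.), so Principle B holds trivially.
*Nadia₁* is an R-expression; *she₁* does not c-command it, and no other NP shares its index, so Principle C is satisfied.
All principles are respected.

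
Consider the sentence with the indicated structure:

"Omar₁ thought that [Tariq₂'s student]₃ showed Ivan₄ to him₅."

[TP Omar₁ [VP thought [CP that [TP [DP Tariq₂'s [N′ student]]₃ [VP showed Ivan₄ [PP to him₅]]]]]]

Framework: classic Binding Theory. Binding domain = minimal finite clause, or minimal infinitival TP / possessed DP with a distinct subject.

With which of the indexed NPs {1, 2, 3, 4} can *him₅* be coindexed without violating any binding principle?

*him* is a pronoun, so Principle B applies: it must be free in its binding domain.
Binding domain of *him₅*: the embedded TP, whose subject is [Tariq₂'s student]₃.
*Omar₁* c-commands the pronoun but from outside its binding domain, and is not c-commanded by it → coindexation permitted.
*Tariq₂* and the pronoun do not c-command one another → neither Principle B nor Principle C is at stake; coindexation permitted.
*[Tariq₂'s student]₃* c-commands the pronoun within its binding domain → coindexation would violate Principle B.
*Ivan₄* c-commands the pronoun within its binding domain → coindexation would violate Principle B.

{1, 2}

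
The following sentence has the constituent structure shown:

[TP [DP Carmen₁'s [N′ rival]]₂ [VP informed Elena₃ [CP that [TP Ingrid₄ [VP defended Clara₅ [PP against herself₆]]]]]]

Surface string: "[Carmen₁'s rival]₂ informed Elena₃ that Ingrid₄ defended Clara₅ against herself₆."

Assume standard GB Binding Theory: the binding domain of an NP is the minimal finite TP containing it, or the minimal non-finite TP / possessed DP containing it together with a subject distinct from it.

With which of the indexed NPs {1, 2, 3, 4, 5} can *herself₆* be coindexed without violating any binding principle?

{4, 5}

*herself* is an anaphor, so Principle A applies: it must be bound in its binding domain.
Binding domain of *herself₆*: the embedded TP, whose subject is Ingrid₄.
*Carmen₁* does not c-command the anaphor → cannot bind it.
*[Carmen₁'s rival]₂* c-commands the anaphor but is outside its binding domain → cannot satisfy Principle A.
*Elena₃* c-commands the anaphor but is outside its binding domain → cannot satisfy Principle A.
*Ingrid₄* c-commands the anaphor within its binding domain → licit binder.
*Clara₅* c-commands the anaphor within its binding domain → licit binder.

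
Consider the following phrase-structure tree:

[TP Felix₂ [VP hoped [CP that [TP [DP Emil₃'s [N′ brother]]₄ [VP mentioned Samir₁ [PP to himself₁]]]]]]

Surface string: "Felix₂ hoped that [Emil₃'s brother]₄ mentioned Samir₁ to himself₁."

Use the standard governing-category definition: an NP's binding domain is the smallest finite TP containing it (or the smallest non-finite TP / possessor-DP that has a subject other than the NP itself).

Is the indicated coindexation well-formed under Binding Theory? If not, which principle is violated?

The two coindexed NPs are *Samir₁* and *himself₁*.
*himself₁* is an anaphor; its binding domain is the embedded TP, whose subject is [Emil₃'s brother]₄. *Samir₁* c-commands it within that domain and shares its index, so Principle A is satisfied.
*Samir₁* is an R-expression; *himself₁* does not c-command it, and no other NP shares its index, so Principle C is satisfied.
All principles are respected.

grammatical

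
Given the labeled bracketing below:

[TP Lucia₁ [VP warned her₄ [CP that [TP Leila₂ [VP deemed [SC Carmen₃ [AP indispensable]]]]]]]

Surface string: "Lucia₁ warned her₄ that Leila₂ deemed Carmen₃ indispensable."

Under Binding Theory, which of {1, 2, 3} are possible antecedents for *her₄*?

none

*her* is a pronoun, so Principle B applies: it must be free in its binding domain.
Binding domain of *her₄*: the matrix TP, whose subject is Lucia₁.
*Lucia₁* c-commands the pronoun within its binding domain → coindexation would violate Principle B.
*Leila₂*: the pronoun c-commands this R-expression → coindexation would violate Principle C on *Leila₂*.
*Carmen₃*: the pronoun c-commands this R-expression → coindexation would violate Principle C on *Carmen₃*.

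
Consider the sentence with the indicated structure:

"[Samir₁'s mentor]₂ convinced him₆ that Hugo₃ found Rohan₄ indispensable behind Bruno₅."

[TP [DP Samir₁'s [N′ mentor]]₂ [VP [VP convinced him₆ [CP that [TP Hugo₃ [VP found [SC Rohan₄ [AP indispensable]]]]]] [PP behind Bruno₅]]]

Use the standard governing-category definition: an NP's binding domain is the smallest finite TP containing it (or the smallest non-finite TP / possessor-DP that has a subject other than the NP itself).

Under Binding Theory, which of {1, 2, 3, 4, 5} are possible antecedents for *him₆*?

{1, 5}

*him* is a pronoun, so Principle B applies: it must be free in its binding domain.
Binding domain of *him₆*: the matrix TP, whose subject is [Samir₁'s mentor]₂.
*Samir₁* and the pronoun do not c-command one another → neither Principle B nor Principle C is at stake; coindexation permitted.
*[Samir₁'s mentor]₂* c-commands the pronoun within its binding domain → coindexation would violate Principle B.
*Hugo₃*: the pronoun c-commands this R-expression → coindexation would violate Principle C on *Hugo₃*.
*Rohan₄*: the pronoun c-commands this R-expression → coindexation would violate Principle C on *Rohan₄*.
*Bruno₅* and the pronoun do not c-command one another → neither Principle B nor Principle C is at stake; coindexation permitted.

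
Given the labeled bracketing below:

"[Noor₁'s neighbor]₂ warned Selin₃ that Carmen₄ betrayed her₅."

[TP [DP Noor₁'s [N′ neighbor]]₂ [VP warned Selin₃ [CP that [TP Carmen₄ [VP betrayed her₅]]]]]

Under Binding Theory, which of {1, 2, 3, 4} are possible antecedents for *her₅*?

*her* is a pronoun, so Principle B applies: it must be free in its binding domain.
Binding domain of *her₅*: the embedded TP, whose subject is Carmen₄.
*Noor₁* and the pronoun do not c-command one another → neither Principle B nor Principle C is at stake; coindexation permitted.
*[Noor₁'s neighbor]₂* c-commands the pronoun but from outside its binding domain, and is not c-commanded by it → coindexation permitted.
*Selin₃* c-commands the pronoun but from outside its binding domain, and is not c-commanded by it → coindexation permitted.
*Carmen₄* c-commands the pronoun within its binding domain → coindexation would violate Principle B.

{1, 2, 3}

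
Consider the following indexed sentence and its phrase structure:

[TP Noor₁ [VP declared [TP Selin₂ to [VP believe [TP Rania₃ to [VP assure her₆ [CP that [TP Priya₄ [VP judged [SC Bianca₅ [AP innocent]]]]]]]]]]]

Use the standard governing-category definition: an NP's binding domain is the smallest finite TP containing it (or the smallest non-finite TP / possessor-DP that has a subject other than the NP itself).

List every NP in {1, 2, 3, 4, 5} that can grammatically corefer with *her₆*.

{1, 2}

*her* is a pronoun, so Principle B applies: it must be free in its binding domain.
Binding domain of *her₆*: the embedded TP, whose subject is Rania₃.
*Noor₁* c-commands the pronoun but from outside its binding domain, and is not c-commanded by it → coindexation permitted.
*Selin₂* c-commands the pronoun but from outside its binding domain, and is not c-commanded by it → coindexation permitted.
*Rania₃* c-commands the pronoun within its binding domain → coindexation would violate Principle B.
*Priya₄*: the pronoun c-commands this R-expression → coindexation would violate Principle C on *Priya₄*.
*Bianca₅*: the pronoun c-commands this R-expression → coindexation would violate Principle C on *Bianca₅*.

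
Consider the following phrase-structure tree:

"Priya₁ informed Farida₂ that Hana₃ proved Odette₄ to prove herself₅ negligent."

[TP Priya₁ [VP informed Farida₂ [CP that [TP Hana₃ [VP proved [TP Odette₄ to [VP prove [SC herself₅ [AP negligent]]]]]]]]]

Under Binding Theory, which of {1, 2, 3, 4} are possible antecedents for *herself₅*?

{4}

*herself* is an anaphor, so Principle A applies: it must be bound in its binding domain.
Binding domain of *herself₅*: the embedded TP, whose subject is Odette₄.
*Priya₁* c-commands the anaphor but is outside its binding domain → cannot satisfy Principle A.
*Farida₂* c-commands the anaphor but is outside its binding domain → cannot satisfy Principle A.
*Hana₃* c-commands the anaphor but is outside its binding domain → cannot satisfy Principle A.
*Odette₄* c-commands the anaphor within its binding domain → licit binder.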